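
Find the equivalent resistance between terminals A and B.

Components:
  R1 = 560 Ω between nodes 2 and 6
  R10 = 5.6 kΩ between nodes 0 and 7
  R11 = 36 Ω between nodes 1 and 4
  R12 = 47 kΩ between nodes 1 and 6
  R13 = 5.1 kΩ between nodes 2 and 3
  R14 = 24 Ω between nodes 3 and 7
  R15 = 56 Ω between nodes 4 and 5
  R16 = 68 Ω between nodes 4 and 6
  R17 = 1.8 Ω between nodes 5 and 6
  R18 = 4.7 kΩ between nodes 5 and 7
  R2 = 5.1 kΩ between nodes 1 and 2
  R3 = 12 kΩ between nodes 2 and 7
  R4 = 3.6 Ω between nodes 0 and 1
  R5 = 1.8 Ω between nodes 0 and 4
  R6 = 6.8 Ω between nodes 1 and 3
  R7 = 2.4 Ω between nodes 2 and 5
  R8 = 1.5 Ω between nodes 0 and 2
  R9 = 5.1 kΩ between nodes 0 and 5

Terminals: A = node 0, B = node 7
The network is not a plain series/parallel combination. Inject a 1 A test current into terminal A (node 0) and return it from terminal B (node 7); then R_eq = V_A / (1 A).
Nodal analysis, taking node 7 as the 0 V reference.
Current source I_test pushes 1 A into node 0 and draws it out of node 7.
KCL at each unknown node (sum of currents leaving = 0; resistances in Ω):
  Node 0: (V_0 - V_1)/3.6 + (V_0 - V_4)/1.8 + (V_0 - V_2)/1.5 + (V_0 - V_5)/5100 + (V_0 - 0)/5600 - 1 = 0
  Node 1: (V_1 - V_0)/3.6 + (V_1 - V_2)/5100 + (V_1 - V_3)/6.8 + (V_1 - V_4)/36 + (V_1 - V_6)/47000 = 0
  Node 2: (V_2 - V_0)/1.5 + (V_2 - V_1)/5100 + (V_2 - V_6)/560 + (V_2 - 0)/12000 + (V_2 - V_5)/2.4 + (V_2 - V_3)/5100 = 0
  Node 3: (V_3 - V_1)/6.8 + (V_3 - V_2)/5100 + (V_3 - 0)/24 = 0
  Node 4: (V_4 - V_0)/1.8 + (V_4 - V_1)/36 + (V_4 - V_5)/56 + (V_4 - V_6)/68 = 0
  Node 5: (V_5 - V_0)/5100 + (V_5 - V_2)/2.4 + (V_5 - V_4)/56 + (V_5 - V_6)/1.8 + (V_5 - 0)/4700 = 0
  Node 6: (V_6 - V_1)/47000 + (V_6 - V_2)/560 + (V_6 - V_4)/68 + (V_6 - V_5)/1.8 = 0
Collecting terms (coefficients in siemens):
  1.5·V_0 - 0.2778·V_1 - 0.6667·V_2 - 0.5556·V_4 - 0.0001961·V_5 = 1
  0.4528·V_1 - 0.2778·V_0 - 0.0001961·V_2 - 0.1471·V_3 - 0.02778·V_4 - 0.00002128·V_6 = 0
  1.086·V_2 - 0.6667·V_0 - 0.0001961·V_1 - 0.0001961·V_3 - 0.4167·V_5 - 0.001786·V_6 = 0
  0.1889·V_3 - 0.1471·V_1 - 0.0001961·V_2 = 0
  0.6159·V_4 - 0.5556·V_0 - 0.02778·V_1 - 0.01786·V_5 - 0.01471·V_6 = 0
  0.9905·V_5 - 0.0001961·V_0 - 0.4167·V_2 - 0.01786·V_4 - 0.5556·V_6 = 0
  0.5721·V_6 - 0.00002128·V_1 - 0.001786·V_2 - 0.01471·V_4 - 0.5556·V_5 = 0
Solving these 7 simultaneous equations (Gaussian elimination) gives:
  V_0 = 33.52 V, V_1 = 30.3 V, V_2 = 33.5 V, V_3 = 23.62 V
  V_4 = 33.37 V, V_5 = 33.47 V, V_6 = 33.47 V
R_eq = V_0 / 1 A = 33.52 Ω

Final answer: 33.52 Ω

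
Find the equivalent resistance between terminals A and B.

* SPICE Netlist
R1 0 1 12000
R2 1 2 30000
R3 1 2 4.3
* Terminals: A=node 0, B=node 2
Reduce the network between node 0 (A) and node 2 (B) by series/parallel combination:
  Rp1 = R2 ‖ R3 (parallel, both between nodes 1 and 2) = 1/(1/30000 + 1/4.3) = 4.299 Ω
  Rs1 = R1 + Rp1 (series, joined only at node 1) = 12000 + 4.299 = 12000 Ω
R_eq = 12 kΩ

Final answer: 12 kΩ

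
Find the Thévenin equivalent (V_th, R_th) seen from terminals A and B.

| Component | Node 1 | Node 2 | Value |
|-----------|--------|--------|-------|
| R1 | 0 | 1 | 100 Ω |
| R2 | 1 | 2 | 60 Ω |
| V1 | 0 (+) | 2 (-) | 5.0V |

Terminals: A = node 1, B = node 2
Step 1 — V_th is the open-circuit voltage V_A - V_B (nothing connected across the terminals).
Nodal analysis, taking node 2 as the 0 V reference.
Source V1 fixes V_0 = 5 V.
KCL at each unknown node (sum of currents leaving = 0; resistances in Ω):
  Node 1: (V_1 - 5)/100 + (V_1 - 0)/60 = 0
Collecting terms: 0.02667 × V_1 = 0.05  =>  V_1 = 1.875 V
V_th = V_1 - V_2 = 1.875 - 0 = 1.875 V
Step 2 — R_th: zero the source — replace V1 by a short circuit (node 2 merges into node 0) — and find the resistance seen between A (node 1) and B (node 0).
Reduce the network between node 1 (A) and node 0 (B) by series/parallel combination:
  Rp1 = R1 ‖ R2 (parallel, both between nodes 0 and 1) = 1/(1/100 + 1/60) = 37.5 Ω
R_th = 37.5 Ω

Final answer: V_th = 1.875 V, R_th = 37.5 Ω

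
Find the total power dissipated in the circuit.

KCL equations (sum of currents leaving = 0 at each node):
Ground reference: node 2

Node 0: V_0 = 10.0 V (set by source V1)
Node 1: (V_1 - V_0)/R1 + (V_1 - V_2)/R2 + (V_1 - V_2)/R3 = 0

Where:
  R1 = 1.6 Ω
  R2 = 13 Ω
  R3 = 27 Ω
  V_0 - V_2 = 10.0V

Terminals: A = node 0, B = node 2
Nodal analysis, taking node 2 as the 0 V reference.
Source V1 fixes V_0 = 10 V.
KCL at each unknown node (sum of currents leaving = 0; resistances in Ω):
  Node 1: (V_1 - 10)/1.6 + (V_1 - 0)/13 + (V_1 - 0)/27 = 0
Collecting terms: 0.739 × V_1 = 6.25  =>  V_1 = 8.458 V
Power in each resistor, P = (ΔV)²/R:
  P_R1 = (10 - 8.458)²/1.6 = 1.486 W
  P_R2 = (8.458 - 0)²/13 = 5.503 W
  P_R3 = (8.458 - 0)²/27 = 2.649 W
P_total = P_R1 + P_R2 + P_R3 = 9.639 W

Final answer: 9.639 W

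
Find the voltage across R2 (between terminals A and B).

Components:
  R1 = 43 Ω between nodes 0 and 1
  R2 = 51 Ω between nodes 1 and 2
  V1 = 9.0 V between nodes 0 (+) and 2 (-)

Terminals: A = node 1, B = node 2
R1 and R2 are in series across V1 (node 0 → node 1 → node 2), and the output A–B is taken across R2, so this is a voltage divider.
Series current: I = V1/(R1 + R2) = 9/(43 + 51) = 9/94 = 0.09574 A
V_R2 = I × R2 = V1 × R2/(R1 + R2) = 9 × 51/94 = 4.883 V

Final answer: 4.883 V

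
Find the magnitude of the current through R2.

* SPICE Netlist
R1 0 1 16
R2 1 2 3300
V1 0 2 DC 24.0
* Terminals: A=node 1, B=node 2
Nodal analysis, taking node 2 as the 0 V reference.
Source V1 fixes V_0 = 24 V.
KCL at each unknown node (sum of currents leaving = 0; resistances in Ω):
  Node 1: (V_1 - 24)/16 + (V_1 - 0)/3300 = 0
Collecting terms: 0.0628 × V_1 = 1.5  =>  V_1 = 23.88 V
I_R2 = (V_1 - V_2)/R2 = (23.88 - 0)/3300 = 0.007238 A
|I_R2| = 0.007238 A

Final answer: |I_R2| = 0.007238 A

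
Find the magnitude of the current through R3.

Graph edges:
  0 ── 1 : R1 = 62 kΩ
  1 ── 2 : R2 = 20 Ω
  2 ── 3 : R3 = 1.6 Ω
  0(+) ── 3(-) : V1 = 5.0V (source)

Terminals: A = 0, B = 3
Nodal analysis, taking node 3 as the 0 V reference.
Source V1 fixes V_0 = 5 V.
KCL at each unknown node (sum of currents leaving = 0; resistances in Ω):
  Node 1: (V_1 - 5)/62000 + (V_1 - V_2)/20 = 0
  Node 2: (V_2 - V_1)/20 + (V_2 - 0)/1.6 = 0
Collecting terms (coefficients in siemens):
  0.05002·V_1 - 0.05·V_2 = 0.00008065
  0.675·V_2 - 0.05·V_1 = 0
Determinant D = (0.05002)(0.675) - (-0.05)(-0.05) = 0.03126
V_1 = [(0.00008065)(0.675) - (-0.05)(0)]/D = 0.001741 V
V_2 = [(0.05002)(0) - (0.00008065)(-0.05)]/D = 0.000129 V
I_R3 = (V_2 - V_3)/R3 = (0.000129 - 0)/1.6 = 0.00008062 A
|I_R3| = 0.00008062 A

Final answer: |I_R3| = 8.062e-05 A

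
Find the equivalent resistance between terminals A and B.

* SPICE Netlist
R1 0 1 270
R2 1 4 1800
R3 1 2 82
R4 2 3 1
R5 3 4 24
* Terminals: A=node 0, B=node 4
Reduce the network between node 0 (A) and node 4 (B) by series/parallel combination:
  Rs1 = R3 + R4 (series, joined only at node 2) = 82 + 1 = 83 Ω
  Rs2 = R5 + Rs1 (series, joined only at node 3) = 24 + 83 = 107 Ω
  Rp1 = R2 ‖ Rs2 (parallel, both between nodes 1 and 4) = 1/(1/1800 + 1/107) = 101 Ω
  Rs3 = R1 + Rp1 (series, joined only at node 1) = 270 + 101 = 371 Ω
R_eq = 371 Ω

Final answer: 371 Ω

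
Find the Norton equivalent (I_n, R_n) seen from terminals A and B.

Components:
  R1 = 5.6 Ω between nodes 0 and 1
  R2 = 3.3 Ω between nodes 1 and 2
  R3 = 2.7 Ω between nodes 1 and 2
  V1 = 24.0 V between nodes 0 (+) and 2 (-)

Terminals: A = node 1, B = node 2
Find the Thévenin equivalent first; then I_n = V_th/R_th and R_n = R_th.
Step 1 — V_th is the open-circuit voltage V_A - V_B (nothing connected across the terminals).
Nodal analysis, taking node 2 as the 0 V reference.
Source V1 fixes V_0 = 24 V.
KCL at each unknown node (sum of currents leaving = 0; resistances in Ω):
  Node 1: (V_1 - 24)/5.6 + (V_1 - 0)/3.3 + (V_1 - 0)/2.7 = 0
Collecting terms: 0.852 × V_1 = 4.286  =>  V_1 = 5.03 V
V_th = V_1 - V_2 = 5.03 - 0 = 5.03 V
Step 2 — R_th: zero the source — replace V1 by a short circuit (node 2 merges into node 0) — and find the resistance seen between A (node 1) and B (node 0).
Reduce the network between node 1 (A) and node 0 (B) by series/parallel combination:
  Rp1 = R1 ‖ R2 ‖ R3 (parallel, all between nodes 0 and 1) = 1/(1/5.6 + 1/3.3 + 1/2.7) = 1.174 Ω
R_th = 1.174 Ω
I_n = V_th/R_th = 5.03/1.174 = 4.286 A, and R_n = R_th = 1.174 Ω

Final answer: I_n = 4.286 A, R_n = 1.174 Ω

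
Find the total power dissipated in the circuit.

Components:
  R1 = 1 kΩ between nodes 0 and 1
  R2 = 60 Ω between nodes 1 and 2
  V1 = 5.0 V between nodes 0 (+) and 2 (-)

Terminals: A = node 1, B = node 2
Nodal analysis, taking node 2 as the 0 V reference.
Source V1 fixes V_0 = 5 V.
KCL at each unknown node (sum of currents leaving = 0; resistances in Ω):
  Node 1: (V_1 - 5)/1000 + (V_1 - 0)/60 = 0
Collecting terms: 0.01767 × V_1 = 0.005  =>  V_1 = 0.283 V
Power in each resistor, P = (ΔV)²/R:
  P_R1 = (5 - 0.283)²/1000 = 0.02225 W
  P_R2 = (0.283 - 0)²/60 = 0.001335 W
P_total = P_R1 + P_R2 = 0.02358 W

Final answer: 0.02358 W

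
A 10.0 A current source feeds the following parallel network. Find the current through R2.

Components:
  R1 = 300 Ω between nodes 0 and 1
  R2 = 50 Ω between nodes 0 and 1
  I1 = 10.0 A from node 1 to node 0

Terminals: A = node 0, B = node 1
All resistors sit directly between nodes 0 and 1, so they are in parallel and share one voltage V; the full source current 10 A splits among them.
1/R_par = 1/300 + 1/50 = 0.02333 S  =>  R_par = 42.86 Ω
V = I × R_par = 10 × 42.86 = 428.6 V
I_R2 = V/R2 = 428.6/50 = 8.571 A

Final answer: 8.571 A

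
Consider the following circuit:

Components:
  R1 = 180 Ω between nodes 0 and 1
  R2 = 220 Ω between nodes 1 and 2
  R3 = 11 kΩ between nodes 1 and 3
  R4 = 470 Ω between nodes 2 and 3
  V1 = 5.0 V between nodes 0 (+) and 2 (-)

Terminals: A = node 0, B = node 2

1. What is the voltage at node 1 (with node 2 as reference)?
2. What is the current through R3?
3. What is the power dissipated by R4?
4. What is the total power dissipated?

Nodal analysis, taking node 2 as the 0 V reference.
Source V1 fixes V_0 = 5 V.
KCL at each unknown node (sum of currents leaving = 0; resistances in Ω):
  Node 1: (V_1 - 5)/180 + (V_1 - 0)/220 + (V_1 - V_3)/11000 = 0
  Node 3: (V_3 - V_1)/11000 + (V_3 - 0)/470 = 0
Collecting terms (coefficients in siemens):
  0.01019·V_1 - 0.00009091·V_3 = 0.02778
  0.002219·V_3 - 0.00009091·V_1 = 0
Determinant D = (0.01019)(0.002219) - (-0.00009091)(-0.00009091) = 0.0000226
V_1 = [(0.02778)(0.002219) - (-0.00009091)(0)]/D = 2.726 V
V_3 = [(0.01019)(0) - (0.02778)(-0.00009091)]/D = 0.1117 V
Part 1:
  Read off the nodal solution: V_1 = 2.726 V
Part 2:
  I_R3 = (V_1 - V_3)/R3 = (2.726 - 0.1117)/11000 = 0.0002377 A
  Magnitude: I_R3 = 0.0002377 A
Part 3:
  I_R4 = (V_2 - V_3)/R4 = (0 - 0.1117)/470 = -0.0002377 A
  P_R4 = I_R4² × R4 = (-0.0002377)² × 470 = 0.00002656 W
Part 4:
  Power in each resistor, P = (ΔV)²/R:
    P_R1 = (5 - 2.726)²/180 = 0.02872 W
    P_R2 = (2.726 - 0)²/220 = 0.03379 W
    P_R3 = (2.726 - 0.1117)²/11000 = 0.0006215 W
    P_R4 = (0 - 0.1117)²/470 = 0.00002656 W
  P_total = P_R1 + P_R2 + P_R3 + P_R4 = 0.06315 W

Final answers:
1. V_1 = 2.726 V
2. I_R3 = 0.0002377 A
3. P_R4 = 2.656e-05 W
4. P_total = 0.06315 W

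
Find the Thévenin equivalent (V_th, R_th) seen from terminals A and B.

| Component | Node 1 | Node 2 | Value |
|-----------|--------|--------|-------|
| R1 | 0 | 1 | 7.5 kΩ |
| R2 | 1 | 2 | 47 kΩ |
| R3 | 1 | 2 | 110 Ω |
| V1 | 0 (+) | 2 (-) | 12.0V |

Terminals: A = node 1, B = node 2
Step 1 — V_th is the open-circuit voltage V_A - V_B (nothing connected across the terminals).
Nodal analysis, taking node 2 as the 0 V reference.
Source V1 fixes V_0 = 12 V.
KCL at each unknown node (sum of currents leaving = 0; resistances in Ω):
  Node 1: (V_1 - 12)/7500 + (V_1 - 0)/47000 + (V_1 - 0)/110 = 0
Collecting terms: 0.009246 × V_1 = 0.0016  =>  V_1 = 0.1731 V
V_th = V_1 - V_2 = 0.1731 - 0 = 0.1731 V
Step 2 — R_th: zero the source — replace V1 by a short circuit (node 2 merges into node 0) — and find the resistance seen between A (node 1) and B (node 0).
Reduce the network between node 1 (A) and node 0 (B) by series/parallel combination:
  Rp1 = R1 ‖ R2 ‖ R3 (parallel, all between nodes 0 and 1) = 1/(1/7500 + 1/47000 + 1/110) = 108.2 Ω
R_th = 108.2 Ω

Final answer: V_th = 0.1731 V, R_th = 108.2 Ω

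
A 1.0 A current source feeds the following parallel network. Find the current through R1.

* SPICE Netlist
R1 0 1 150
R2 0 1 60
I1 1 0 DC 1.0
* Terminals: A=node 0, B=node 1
All resistors sit directly between nodes 0 and 1, so they are in parallel and share one voltage V; the full source current 1 A splits among them.
1/R_par = 1/150 + 1/60 = 0.02333 S  =>  R_par = 42.86 Ω
V = I × R_par = 1 × 42.86 = 42.86 V
I_R1 = V/R1 = 42.86/150 = 0.2857 A

Final answer: 0.2857 A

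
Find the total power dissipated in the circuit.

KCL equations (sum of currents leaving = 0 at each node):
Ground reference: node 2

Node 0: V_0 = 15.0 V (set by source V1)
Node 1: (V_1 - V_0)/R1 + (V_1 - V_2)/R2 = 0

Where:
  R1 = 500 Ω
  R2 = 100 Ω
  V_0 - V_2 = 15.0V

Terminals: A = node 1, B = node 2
Nodal analysis, taking node 2 as the 0 V reference.
Source V1 fixes V_0 = 15 V.
KCL at each unknown node (sum of currents leaving = 0; resistances in Ω):
  Node 1: (V_1 - 15)/500 + (V_1 - 0)/100 = 0
Collecting terms: 0.012 × V_1 = 0.03  =>  V_1 = 2.5 V
Power in each resistor, P = (ΔV)²/R:
  P_R1 = (15 - 2.5)²/500 = 0.3125 W
  P_R2 = (2.5 - 0)²/100 = 0.0625 W
P_total = P_R1 + P_R2 = 0.375 W

Final answer: 0.375 W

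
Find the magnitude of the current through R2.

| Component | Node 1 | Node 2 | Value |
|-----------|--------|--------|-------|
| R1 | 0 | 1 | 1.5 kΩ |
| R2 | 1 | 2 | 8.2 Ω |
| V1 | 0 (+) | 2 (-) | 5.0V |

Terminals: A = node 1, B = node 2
Nodal analysis, taking node 2 as the 0 V reference.
Source V1 fixes V_0 = 5 V.
KCL at each unknown node (sum of currents leaving = 0; resistances in Ω):
  Node 1: (V_1 - 5)/1500 + (V_1 - 0)/8.2 = 0
Collecting terms: 0.1226 × V_1 = 0.003333  =>  V_1 = 0.02718 V
I_R2 = (V_1 - V_2)/R2 = (0.02718 - 0)/8.2 = 0.003315 A
|I_R2| = 0.003315 A

Final answer: |I_R2| = 0.003315 A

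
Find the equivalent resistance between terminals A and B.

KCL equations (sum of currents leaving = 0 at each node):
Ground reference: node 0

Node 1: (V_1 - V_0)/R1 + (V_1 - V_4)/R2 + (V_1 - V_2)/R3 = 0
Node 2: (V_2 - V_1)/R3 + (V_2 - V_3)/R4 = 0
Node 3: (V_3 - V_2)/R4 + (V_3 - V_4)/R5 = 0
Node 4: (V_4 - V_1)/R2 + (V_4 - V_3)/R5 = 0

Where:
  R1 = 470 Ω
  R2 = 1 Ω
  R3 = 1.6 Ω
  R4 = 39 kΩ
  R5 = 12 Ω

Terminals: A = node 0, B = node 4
Reduce the network between node 0 (A) and node 4 (B) by series/parallel combination:
  Rs1 = R3 + R4 (series, joined only at node 2) = 1.6 + 39000 = 39000 Ω
  Rs2 = R5 + Rs1 (series, joined only at node 3) = 12 + 39000 = 39010 Ω
  Rp1 = R2 ‖ Rs2 (parallel, both between nodes 1 and 4) = 1/(1/1 + 1/39010) = 1 Ω
  Rs3 = R1 + Rp1 (series, joined only at node 1) = 470 + 1 = 471 Ω
R_eq = 471 Ω

Final answer: 471 Ω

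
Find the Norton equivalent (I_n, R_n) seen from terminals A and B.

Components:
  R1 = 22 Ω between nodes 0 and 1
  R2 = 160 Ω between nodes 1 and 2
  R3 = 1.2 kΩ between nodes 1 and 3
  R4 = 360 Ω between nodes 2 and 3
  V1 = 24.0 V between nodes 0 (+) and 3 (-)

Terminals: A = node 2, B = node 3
Find the Thévenin equivalent first; then I_n = V_th/R_th and R_n = R_th.
Step 1 — V_th is the open-circuit voltage V_A - V_B (nothing connected across the terminals).
Nodal analysis, taking node 3 as the 0 V reference.
Source V1 fixes V_0 = 24 V.
KCL at each unknown node (sum of currents leaving = 0; resistances in Ω):
  Node 1: (V_1 - 24)/22 + (V_1 - V_2)/160 + (V_1 - 0)/1200 = 0
  Node 2: (V_2 - V_1)/160 + (V_2 - 0)/360 = 0
Collecting terms (coefficients in siemens):
  0.05254·V_1 - 0.00625·V_2 = 1.091
  0.009028·V_2 - 0.00625·V_1 = 0
Determinant D = (0.05254)(0.009028) - (-0.00625)(-0.00625) = 0.0004352
V_1 = [(1.091)(0.009028) - (-0.00625)(0)]/D = 22.63 V
V_2 = [(0.05254)(0) - (1.091)(-0.00625)]/D = 15.67 V
V_th = V_2 - V_3 = 15.67 - 0 = 15.67 V
Step 2 — R_th: zero the source — replace V1 by a short circuit (node 3 merges into node 0) — and find the resistance seen between A (node 2) and B (node 0).
Reduce the network between node 2 (A) and node 0 (B) by series/parallel combination:
  Rp1 = R1 ‖ R3 (parallel, both between nodes 0 and 1) = 1/(1/22 + 1/1200) = 21.6 Ω
  Rs1 = R2 + Rp1 (series, joined only at node 1) = 160 + 21.6 = 181.6 Ω
  Rp2 = R4 ‖ Rs1 (parallel, both between nodes 0 and 2) = 1/(1/360 + 1/181.6) = 120.7 Ω
R_th = 120.7 Ω
I_n = V_th/R_th = 15.67/120.7 = 0.1298 A, and R_n = R_th = 120.7 Ω

Final answer: I_n = 0.1298 A, R_n = 120.7 Ω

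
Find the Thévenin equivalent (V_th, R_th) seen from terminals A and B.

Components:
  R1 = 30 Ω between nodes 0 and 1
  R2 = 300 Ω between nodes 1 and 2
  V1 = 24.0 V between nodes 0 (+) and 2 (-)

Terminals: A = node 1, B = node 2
Step 1 — V_th is the open-circuit voltage V_A - V_B (nothing connected across the terminals).
Nodal analysis, taking node 2 as the 0 V reference.
Source V1 fixes V_0 = 24 V.
KCL at each unknown node (sum of currents leaving = 0; resistances in Ω):
  Node 1: (V_1 - 24)/30 + (V_1 - 0)/300 = 0
Collecting terms: 0.03667 × V_1 = 0.8  =>  V_1 = 21.82 V
V_th = V_1 - V_2 = 21.82 - 0 = 21.82 V
Step 2 — R_th: zero the source — replace V1 by a short circuit (node 2 merges into node 0) — and find the resistance seen between A (node 1) and B (node 0).
Reduce the network between node 1 (A) and node 0 (B) by series/parallel combination:
  Rp1 = R1 ‖ R2 (parallel, both between nodes 0 and 1) = 1/(1/30 + 1/300) = 27.27 Ω
R_th = 27.27 Ω

Final answer: V_th = 21.82 V, R_th = 27.27 Ω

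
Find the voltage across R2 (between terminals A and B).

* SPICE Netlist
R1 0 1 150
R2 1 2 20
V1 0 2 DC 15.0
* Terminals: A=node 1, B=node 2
R1 and R2 are in series across V1 (node 0 → node 1 → node 2), and the output A–B is taken across R2, so this is a voltage divider.
Series current: I = V1/(R1 + R2) = 15/(150 + 20) = 15/170 = 0.08824 A
V_R2 = I × R2 = V1 × R2/(R1 + R2) = 15 × 20/170 = 1.765 V

Final answer: 1.765 V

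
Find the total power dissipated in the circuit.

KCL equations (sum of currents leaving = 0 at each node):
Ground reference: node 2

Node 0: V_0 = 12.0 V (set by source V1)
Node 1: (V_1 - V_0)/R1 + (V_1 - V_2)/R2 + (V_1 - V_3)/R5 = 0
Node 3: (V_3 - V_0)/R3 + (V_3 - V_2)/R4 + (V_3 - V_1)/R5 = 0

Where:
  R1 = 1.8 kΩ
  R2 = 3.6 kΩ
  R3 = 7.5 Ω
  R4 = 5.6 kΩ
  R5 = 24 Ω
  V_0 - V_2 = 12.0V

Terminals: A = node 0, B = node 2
Nodal analysis, taking node 2 as the 0 V reference.
Source V1 fixes V_0 = 12 V.
KCL at each unknown node (sum of currents leaving = 0; resistances in Ω):
  Node 1: (V_1 - 12)/1800 + (V_1 - 0)/3600 + (V_1 - V_3)/24 = 0
  Node 3: (V_3 - 12)/7.5 + (V_3 - 0)/5600 + (V_3 - V_1)/24 = 0
Collecting terms (coefficients in siemens):
  0.0425·V_1 - 0.04167·V_3 = 0.006667
  0.1752·V_3 - 0.04167·V_1 = 1.6
Determinant D = (0.0425)(0.1752) - (-0.04167)(-0.04167) = 0.005709
V_1 = [(0.006667)(0.1752) - (-0.04167)(1.6)]/D = 11.88 V
V_3 = [(0.0425)(1.6) - (0.006667)(-0.04167)]/D = 11.96 V
Power in each resistor, P = (ΔV)²/R:
  P_R1 = (12 - 11.88)²/1800 = 0.000007725 W
  P_R2 = (11.88 - 0)²/3600 = 0.03922 W
  P_R3 = (12 - 11.96)²/7.5 = 0.0002163 W
  P_R4 = (0 - 11.96)²/5600 = 0.02554 W
  P_R5 = (11.88 - 11.96)²/24 = 0.0002512 W
P_total = P_R1 + P_R2 + P_R3 + P_R4 + P_R5 = 0.06523 W

Final answer: 0.06523 W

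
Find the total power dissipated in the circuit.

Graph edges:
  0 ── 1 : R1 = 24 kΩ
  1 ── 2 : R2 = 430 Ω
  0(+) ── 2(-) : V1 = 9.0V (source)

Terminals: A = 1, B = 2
Nodal analysis, taking node 2 as the 0 V reference.
Source V1 fixes V_0 = 9 V.
KCL at each unknown node (sum of currents leaving = 0; resistances in Ω):
  Node 1: (V_1 - 9)/24000 + (V_1 - 0)/430 = 0
Collecting terms: 0.002367 × V_1 = 0.000375  =>  V_1 = 0.1584 V
Power in each resistor, P = (ΔV)²/R:
  P_R1 = (9 - 0.1584)²/24000 = 0.003257 W
  P_R2 = (0.1584 - 0)²/430 = 0.00005836 W
P_total = P_R1 + P_R2 = 0.003316 W

Final answer: 0.003316 W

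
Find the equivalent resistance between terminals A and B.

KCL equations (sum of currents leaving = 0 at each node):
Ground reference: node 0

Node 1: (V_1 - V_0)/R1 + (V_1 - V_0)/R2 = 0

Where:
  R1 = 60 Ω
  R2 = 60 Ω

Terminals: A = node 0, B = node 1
Reduce the network between node 0 (A) and node 1 (B) by series/parallel combination:
  Rp1 = R1 ‖ R2 (parallel, both between nodes 0 and 1) = 1/(1/60 + 1/60) = 30 Ω
R_eq = 30 Ω

Final answer: 30 Ω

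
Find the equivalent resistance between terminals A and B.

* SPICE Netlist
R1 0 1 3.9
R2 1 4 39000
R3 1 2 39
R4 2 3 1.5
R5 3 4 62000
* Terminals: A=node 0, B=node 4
Reduce the network between node 0 (A) and node 4 (B) by series/parallel combination:
  Rs1 = R3 + R4 (series, joined only at node 2) = 39 + 1.5 = 40.5 Ω
  Rs2 = R5 + Rs1 (series, joined only at node 3) = 62000 + 40.5 = 62040 Ω
  Rp1 = R2 ‖ Rs2 (parallel, both between nodes 1 and 4) = 1/(1/39000 + 1/62040) = 23950 Ω
  Rs3 = R1 + Rp1 (series, joined only at node 1) = 3.9 + 23950 = 23950 Ω
R_eq = 23.95 kΩ

Final answer: 23.95 kΩ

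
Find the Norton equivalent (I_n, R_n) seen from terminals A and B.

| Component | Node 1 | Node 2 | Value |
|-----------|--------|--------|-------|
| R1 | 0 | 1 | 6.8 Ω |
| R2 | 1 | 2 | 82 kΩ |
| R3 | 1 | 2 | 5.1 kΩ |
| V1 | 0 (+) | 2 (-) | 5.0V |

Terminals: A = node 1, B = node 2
Find the Thévenin equivalent first; then I_n = V_th/R_th and R_n = R_th.
Step 1 — V_th is the open-circuit voltage V_A - V_B (nothing connected across the terminals).
Nodal analysis, taking node 2 as the 0 V reference.
Source V1 fixes V_0 = 5 V.
KCL at each unknown node (sum of currents leaving = 0; resistances in Ω):
  Node 1: (V_1 - 5)/6.8 + (V_1 - 0)/82000 + (V_1 - 0)/5100 = 0
Collecting terms: 0.1473 × V_1 = 0.7353  =>  V_1 = 4.993 V
V_th = V_1 - V_2 = 4.993 - 0 = 4.993 V
Step 2 — R_th: zero the source — replace V1 by a short circuit (node 2 merges into node 0) — and find the resistance seen between A (node 1) and B (node 0).
Reduce the network between node 1 (A) and node 0 (B) by series/parallel combination:
  Rp1 = R1 ‖ R2 ‖ R3 (parallel, all between nodes 0 and 1) = 1/(1/6.8 + 1/82000 + 1/5100) = 6.79 Ω
R_th = 6.79 Ω
I_n = V_th/R_th = 4.993/6.79 = 0.7353 A, and R_n = R_th = 6.79 Ω

Final answer: I_n = 0.7353 A, R_n = 6.79 Ω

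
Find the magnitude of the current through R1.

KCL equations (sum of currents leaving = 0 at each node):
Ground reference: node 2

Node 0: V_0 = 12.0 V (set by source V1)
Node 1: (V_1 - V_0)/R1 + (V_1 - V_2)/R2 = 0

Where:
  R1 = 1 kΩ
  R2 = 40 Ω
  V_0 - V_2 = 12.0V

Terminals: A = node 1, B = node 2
Nodal analysis, taking node 2 as the 0 V reference.
Source V1 fixes V_0 = 12 V.
KCL at each unknown node (sum of currents leaving = 0; resistances in Ω):
  Node 1: (V_1 - 12)/1000 + (V_1 - 0)/40 = 0
Collecting terms: 0.026 × V_1 = 0.012  =>  V_1 = 0.4615 V
I_R1 = (V_0 - V_1)/R1 = (12 - 0.4615)/1000 = 0.01154 A
|I_R1| = 0.01154 A

Final answer: |I_R1| = 0.01154 A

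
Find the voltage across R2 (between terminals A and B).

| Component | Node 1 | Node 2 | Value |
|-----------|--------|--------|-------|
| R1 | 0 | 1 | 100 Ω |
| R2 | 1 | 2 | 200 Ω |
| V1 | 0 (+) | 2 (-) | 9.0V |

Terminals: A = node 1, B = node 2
R1 and R2 are in series across V1 (node 0 → node 1 → node 2), and the output A–B is taken across R2, so this is a voltage divider.
Series current: I = V1/(R1 + R2) = 9/(100 + 200) = 9/300 = 0.03 A
V_R2 = I × R2 = V1 × R2/(R1 + R2) = 9 × 200/300 = 6 V

Final answer: 6 V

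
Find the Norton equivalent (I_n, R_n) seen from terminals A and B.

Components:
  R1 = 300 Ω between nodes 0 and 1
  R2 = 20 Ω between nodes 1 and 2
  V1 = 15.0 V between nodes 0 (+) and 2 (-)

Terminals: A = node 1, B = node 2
Find the Thévenin equivalent first; then I_n = V_th/R_th and R_n = R_th.
Step 1 — V_th is the open-circuit voltage V_A - V_B (nothing connected across the terminals).
Nodal analysis, taking node 2 as the 0 V reference.
Source V1 fixes V_0 = 15 V.
KCL at each unknown node (sum of currents leaving = 0; resistances in Ω):
  Node 1: (V_1 - 15)/300 + (V_1 - 0)/20 = 0
Collecting terms: 0.05333 × V_1 = 0.05  =>  V_1 = 0.9375 V
V_th = V_1 - V_2 = 0.9375 - 0 = 0.9375 V
Step 2 — R_th: zero the source — replace V1 by a short circuit (node 2 merges into node 0) — and find the resistance seen between A (node 1) and B (node 0).
Reduce the network between node 1 (A) and node 0 (B) by series/parallel combination:
  Rp1 = R1 ‖ R2 (parallel, both between nodes 0 and 1) = 1/(1/300 + 1/20) = 18.75 Ω
R_th = 18.75 Ω
I_n = V_th/R_th = 0.9375/18.75 = 0.05 A, and R_n = R_th = 18.75 Ω

Final answer: I_n = 0.05 A, R_n = 18.75 Ω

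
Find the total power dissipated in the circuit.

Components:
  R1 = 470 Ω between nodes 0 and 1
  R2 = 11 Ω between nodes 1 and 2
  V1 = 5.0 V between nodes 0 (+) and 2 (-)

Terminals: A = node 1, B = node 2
Nodal analysis, taking node 2 as the 0 V reference.
Source V1 fixes V_0 = 5 V.
KCL at each unknown node (sum of currents leaving = 0; resistances in Ω):
  Node 1: (V_1 - 5)/470 + (V_1 - 0)/11 = 0
Collecting terms: 0.09304 × V_1 = 0.01064  =>  V_1 = 0.1143 V
Power in each resistor, P = (ΔV)²/R:
  P_R1 = (5 - 0.1143)²/470 = 0.05079 W
  P_R2 = (0.1143 - 0)²/11 = 0.001189 W
P_total = P_R1 + P_R2 = 0.05198 W

Final answer: 0.05198 W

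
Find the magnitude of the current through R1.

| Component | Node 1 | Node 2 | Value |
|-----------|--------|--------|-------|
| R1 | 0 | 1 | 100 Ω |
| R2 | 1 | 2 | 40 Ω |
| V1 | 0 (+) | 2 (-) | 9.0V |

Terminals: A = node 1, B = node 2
Nodal analysis, taking node 2 as the 0 V reference.
Source V1 fixes V_0 = 9 V.
KCL at each unknown node (sum of currents leaving = 0; resistances in Ω):
  Node 1: (V_1 - 9)/100 + (V_1 - 0)/40 = 0
Collecting terms: 0.035 × V_1 = 0.09  =>  V_1 = 2.571 V
I_R1 = (V_0 - V_1)/R1 = (9 - 2.571)/100 = 0.06429 A
|I_R1| = 0.06429 A

Final answer: |I_R1| = 0.06429 A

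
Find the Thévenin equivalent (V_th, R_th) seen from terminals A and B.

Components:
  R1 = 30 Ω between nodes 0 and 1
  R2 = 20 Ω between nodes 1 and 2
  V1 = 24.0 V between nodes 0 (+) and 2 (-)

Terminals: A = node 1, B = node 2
Step 1 — V_th is the open-circuit voltage V_A - V_B (nothing connected across the terminals).
Nodal analysis, taking node 2 as the 0 V reference.
Source V1 fixes V_0 = 24 V.
KCL at each unknown node (sum of currents leaving = 0; resistances in Ω):
  Node 1: (V_1 - 24)/30 + (V_1 - 0)/20 = 0
Collecting terms: 0.08333 × V_1 = 0.8  =>  V_1 = 9.6 V
V_th = V_1 - V_2 = 9.6 - 0 = 9.6 V
Step 2 — R_th: zero the source — replace V1 by a short circuit (node 2 merges into node 0) — and find the resistance seen between A (node 1) and B (node 0).
Reduce the network between node 1 (A) and node 0 (B) by series/parallel combination:
  Rp1 = R1 ‖ R2 (parallel, both between nodes 0 and 1) = 1/(1/30 + 1/20) = 12 Ω
R_th = 12 Ω

Final answer: V_th = 9.6 V, R_th = 12 Ω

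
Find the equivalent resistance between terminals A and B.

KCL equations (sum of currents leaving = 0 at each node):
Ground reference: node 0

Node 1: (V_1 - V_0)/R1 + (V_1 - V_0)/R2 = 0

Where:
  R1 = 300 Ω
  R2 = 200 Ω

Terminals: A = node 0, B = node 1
Reduce the network between node 0 (A) and node 1 (B) by series/parallel combination:
  Rp1 = R1 ‖ R2 (parallel, both between nodes 0 and 1) = 1/(1/300 + 1/200) = 120 Ω
R_eq = 120 Ω

Final answer: 120 Ω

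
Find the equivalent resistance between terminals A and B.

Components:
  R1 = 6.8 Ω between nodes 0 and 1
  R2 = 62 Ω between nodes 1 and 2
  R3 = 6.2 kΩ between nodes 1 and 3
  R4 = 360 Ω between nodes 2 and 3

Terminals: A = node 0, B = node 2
Reduce the network between node 0 (A) and node 2 (B) by series/parallel combination:
  Rs1 = R3 + R4 (series, joined only at node 3) = 6200 + 360 = 6560 Ω
  Rp1 = R2 ‖ Rs1 (parallel, both between nodes 1 and 2) = 1/(1/62 + 1/6560) = 61.42 Ω
  Rs2 = R1 + Rp1 (series, joined only at node 1) = 6.8 + 61.42 = 68.22 Ω
R_eq = 68.22 Ω

Final answer: 68.22 Ω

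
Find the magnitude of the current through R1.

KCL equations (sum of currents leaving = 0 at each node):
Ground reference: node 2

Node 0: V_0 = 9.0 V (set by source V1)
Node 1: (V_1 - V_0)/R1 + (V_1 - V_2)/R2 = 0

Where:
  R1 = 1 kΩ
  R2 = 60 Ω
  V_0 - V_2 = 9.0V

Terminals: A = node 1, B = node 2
Nodal analysis, taking node 2 as the 0 V reference.
Source V1 fixes V_0 = 9 V.
KCL at each unknown node (sum of currents leaving = 0; resistances in Ω):
  Node 1: (V_1 - 9)/1000 + (V_1 - 0)/60 = 0
Collecting terms: 0.01767 × V_1 = 0.009  =>  V_1 = 0.5094 V
I_R1 = (V_0 - V_1)/R1 = (9 - 0.5094)/1000 = 0.008491 A
|I_R1| = 0.008491 A

Final answer: |I_R1| = 0.008491 A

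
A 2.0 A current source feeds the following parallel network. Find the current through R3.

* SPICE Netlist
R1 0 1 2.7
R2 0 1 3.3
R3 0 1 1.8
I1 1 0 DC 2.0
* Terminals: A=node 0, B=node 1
All resistors sit directly between nodes 0 and 1, so they are in parallel and share one voltage V; the full source current 2 A splits among them.
1/R_par = 1/2.7 + 1/3.3 + 1/1.8 = 1.229 S  =>  R_par = 0.8137 Ω
V = I × R_par = 2 × 0.8137 = 1.627 V
I_R3 = V/R3 = 1.627/1.8 = 0.9041 A

Final answer: 0.9041 A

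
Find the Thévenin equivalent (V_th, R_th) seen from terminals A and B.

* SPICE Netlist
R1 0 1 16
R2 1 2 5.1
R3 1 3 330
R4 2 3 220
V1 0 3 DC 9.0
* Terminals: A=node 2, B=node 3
Step 1 — V_th is the open-circuit voltage V_A - V_B (nothing connected across the terminals).
Nodal analysis, taking node 3 as the 0 V reference.
Source V1 fixes V_0 = 9 V.
KCL at each unknown node (sum of currents leaving = 0; resistances in Ω):
  Node 1: (V_1 - 9)/16 + (V_1 - V_2)/5.1 + (V_1 - 0)/330 = 0
  Node 2: (V_2 - V_1)/5.1 + (V_2 - 0)/220 = 0
Collecting terms (coefficients in siemens):
  0.2616·V_1 - 0.1961·V_2 = 0.5625
  0.2006·V_2 - 0.1961·V_1 = 0
Determinant D = (0.2616)(0.2006) - (-0.1961)(-0.1961) = 0.01404
V_1 = [(0.5625)(0.2006) - (-0.1961)(0)]/D = 8.039 V
V_2 = [(0.2616)(0) - (0.5625)(-0.1961)]/D = 7.857 V
V_th = V_2 - V_3 = 7.857 - 0 = 7.857 V
Step 2 — R_th: zero the source — replace V1 by a short circuit (node 3 merges into node 0) — and find the resistance seen between A (node 2) and B (node 0).
Reduce the network between node 2 (A) and node 0 (B) by series/parallel combination:
  Rp1 = R1 ‖ R3 (parallel, both between nodes 0 and 1) = 1/(1/16 + 1/330) = 15.26 Ω
  Rs1 = R2 + Rp1 (series, joined only at node 1) = 5.1 + 15.26 = 20.36 Ω
  Rp2 = R4 ‖ Rs1 (parallel, both between nodes 0 and 2) = 1/(1/220 + 1/20.36) = 18.64 Ω
R_th = 18.64 Ω

Final answer: V_th = 7.857 V, R_th = 18.64 Ω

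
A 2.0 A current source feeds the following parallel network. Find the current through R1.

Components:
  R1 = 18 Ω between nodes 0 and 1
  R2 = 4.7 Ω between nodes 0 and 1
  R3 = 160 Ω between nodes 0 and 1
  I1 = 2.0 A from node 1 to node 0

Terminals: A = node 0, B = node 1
All resistors sit directly between nodes 0 and 1, so they are in parallel and share one voltage V; the full source current 2 A splits among them.
1/R_par = 1/18 + 1/4.7 + 1/160 = 0.2746 S  =>  R_par = 3.642 Ω
V = I × R_par = 2 × 3.642 = 7.284 V
I_R1 = V/R1 = 7.284/18 = 0.4047 A

Final answer: 0.4047 A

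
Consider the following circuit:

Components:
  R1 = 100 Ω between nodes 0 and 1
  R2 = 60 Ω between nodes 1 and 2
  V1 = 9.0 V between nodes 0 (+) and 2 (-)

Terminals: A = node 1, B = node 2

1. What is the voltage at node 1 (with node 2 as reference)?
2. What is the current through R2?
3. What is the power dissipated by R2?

Nodal analysis, taking node 2 as the 0 V reference.
Source V1 fixes V_0 = 9 V.
KCL at each unknown node (sum of currents leaving = 0; resistances in Ω):
  Node 1: (V_1 - 9)/100 + (V_1 - 0)/60 = 0
Collecting terms: 0.02667 × V_1 = 0.09  =>  V_1 = 3.375 V
Part 1:
  Read off the nodal solution: V_1 = 3.375 V
Part 2:
  I_R2 = (V_1 - V_2)/R2 = (3.375 - 0)/60 = 0.05625 A
  Magnitude: I_R2 = 0.05625 A
Part 3:
  I_R2 = (V_1 - V_2)/R2 = (3.375 - 0)/60 = 0.05625 A
  P_R2 = I_R2² × R2 = (0.05625)² × 60 = 0.1898 W

Final answers:
1. V_1 = 3.375 V
2. I_R2 = 0.05625 A
3. P_R2 = 0.1898 W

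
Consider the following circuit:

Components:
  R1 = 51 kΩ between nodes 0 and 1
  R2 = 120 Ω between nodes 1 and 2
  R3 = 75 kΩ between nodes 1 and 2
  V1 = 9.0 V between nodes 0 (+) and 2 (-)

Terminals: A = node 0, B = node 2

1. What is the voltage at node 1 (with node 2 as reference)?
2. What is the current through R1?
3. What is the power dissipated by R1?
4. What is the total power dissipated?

Nodal analysis, taking node 2 as the 0 V reference.
Source V1 fixes V_0 = 9 V.
KCL at each unknown node (sum of currents leaving = 0; resistances in Ω):
  Node 1: (V_1 - 9)/51000 + (V_1 - 0)/120 + (V_1 - 0)/75000 = 0
Collecting terms: 0.008366 × V_1 = 0.0001765  =>  V_1 = 0.02109 V
Part 1:
  Read off the nodal solution: V_1 = 0.02109 V
Part 2:
  I_R1 = (V_0 - V_1)/R1 = (9 - 0.02109)/51000 = 0.0001761 A
  Magnitude: I_R1 = 0.0001761 A
Part 3:
  I_R1 = (V_0 - V_1)/R1 = (9 - 0.02109)/51000 = 0.0001761 A
  P_R1 = I_R1² × R1 = (0.0001761)² × 51000 = 0.001581 W
Part 4:
  Power in each resistor, P = (ΔV)²/R:
    P_R1 = (9 - 0.02109)²/51000 = 0.001581 W
    P_R2 = (0.02109 - 0)²/120 = 0.000003708 W
    P_R3 = (0.02109 - 0)²/75000 = 0.000000005932 W
  P_total = P_R1 + P_R2 + P_R3 = 0.001585 W

Final answers:
1. V_1 = 0.02109 V
2. I_R1 = 0.0001761 A
3. P_R1 = 0.001581 W
4. P_total = 0.001585 W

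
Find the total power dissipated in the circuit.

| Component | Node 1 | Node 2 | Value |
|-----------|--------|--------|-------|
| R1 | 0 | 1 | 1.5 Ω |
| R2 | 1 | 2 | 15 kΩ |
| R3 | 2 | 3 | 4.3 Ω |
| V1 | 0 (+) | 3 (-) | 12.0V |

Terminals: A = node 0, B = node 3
Nodal analysis, taking node 3 as the 0 V reference.
Source V1 fixes V_0 = 12 V.
KCL at each unknown node (sum of currents leaving = 0; resistances in Ω):
  Node 1: (V_1 - 12)/1.5 + (V_1 - V_2)/15000 = 0
  Node 2: (V_2 - V_1)/15000 + (V_2 - 0)/4.3 = 0
Collecting terms (coefficients in siemens):
  0.6667·V_1 - 0.00006667·V_2 = 8
  0.2326·V_2 - 0.00006667·V_1 = 0
Determinant D = (0.6667)(0.2326) - (-0.00006667)(-0.00006667) = 0.1551
V_1 = [(8)(0.2326) - (-0.00006667)(0)]/D = 12 V
V_2 = [(0.6667)(0) - (8)(-0.00006667)]/D = 0.003439 V
Power in each resistor, P = (ΔV)²/R:
  P_R1 = (12 - 12)²/1.5 = 0.0000009593 W
  P_R2 = (12 - 0.003439)²/15000 = 0.009593 W
  P_R3 = (0.003439 - 0)²/4.3 = 0.00000275 W
P_total = P_R1 + P_R2 + P_R3 = 0.009596 W

Final answer: 0.009596 W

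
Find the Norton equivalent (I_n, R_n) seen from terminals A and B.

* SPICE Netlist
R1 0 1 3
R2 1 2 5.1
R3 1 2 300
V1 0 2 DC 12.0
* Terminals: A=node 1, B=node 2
Find the Thévenin equivalent first; then I_n = V_th/R_th and R_n = R_th.
Step 1 — V_th is the open-circuit voltage V_A - V_B (nothing connected across the terminals).
Nodal analysis, taking node 2 as the 0 V reference.
Source V1 fixes V_0 = 12 V.
KCL at each unknown node (sum of currents leaving = 0; resistances in Ω):
  Node 1: (V_1 - 12)/3 + (V_1 - 0)/5.1 + (V_1 - 0)/300 = 0
Collecting terms: 0.5327 × V_1 = 4  =>  V_1 = 7.508 V
V_th = V_1 - V_2 = 7.508 - 0 = 7.508 V
Step 2 — R_th: zero the source — replace V1 by a short circuit (node 2 merges into node 0) — and find the resistance seen between A (node 1) and B (node 0).
Reduce the network between node 1 (A) and node 0 (B) by series/parallel combination:
  Rp1 = R1 ‖ R2 ‖ R3 (parallel, all between nodes 0 and 1) = 1/(1/3 + 1/5.1 + 1/300) = 1.877 Ω
R_th = 1.877 Ω
I_n = V_th/R_th = 7.508/1.877 = 4 A, and R_n = R_th = 1.877 Ω

Final answer: I_n = 4 A, R_n = 1.877 Ω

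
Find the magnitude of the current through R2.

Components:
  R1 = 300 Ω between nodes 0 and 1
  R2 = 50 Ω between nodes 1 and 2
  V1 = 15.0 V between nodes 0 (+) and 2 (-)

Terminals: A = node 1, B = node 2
Nodal analysis, taking node 2 as the 0 V reference.
Source V1 fixes V_0 = 15 V.
KCL at each unknown node (sum of currents leaving = 0; resistances in Ω):
  Node 1: (V_1 - 15)/300 + (V_1 - 0)/50 = 0
Collecting terms: 0.02333 × V_1 = 0.05  =>  V_1 = 2.143 V
I_R2 = (V_1 - V_2)/R2 = (2.143 - 0)/50 = 0.04286 A
|I_R2| = 0.04286 A

Final answer: |I_R2| = 0.04286 A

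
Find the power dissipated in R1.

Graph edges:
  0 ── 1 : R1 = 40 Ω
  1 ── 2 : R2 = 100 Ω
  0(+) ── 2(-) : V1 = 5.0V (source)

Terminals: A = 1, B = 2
Nodal analysis, taking node 2 as the 0 V reference.
Source V1 fixes V_0 = 5 V.
KCL at each unknown node (sum of currents leaving = 0; resistances in Ω):
  Node 1: (V_1 - 5)/40 + (V_1 - 0)/100 = 0
Collecting terms: 0.035 × V_1 = 0.125  =>  V_1 = 3.571 V
I_R1 = (V_0 - V_1)/R1 = (5 - 3.571)/40 = 0.03571 A
P_R1 = I_R1² × R1 = (0.03571)² × 40 = 0.05102 W

Final answer: 0.05102 W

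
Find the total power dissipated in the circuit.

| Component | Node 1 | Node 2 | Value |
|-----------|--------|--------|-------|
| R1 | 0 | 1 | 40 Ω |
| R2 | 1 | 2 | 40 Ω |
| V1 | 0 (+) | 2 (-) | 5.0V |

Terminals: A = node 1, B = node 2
Nodal analysis, taking node 2 as the 0 V reference.
Source V1 fixes V_0 = 5 V.
KCL at each unknown node (sum of currents leaving = 0; resistances in Ω):
  Node 1: (V_1 - 5)/40 + (V_1 - 0)/40 = 0
Collecting terms: 0.05 × V_1 = 0.125  =>  V_1 = 2.5 V
Power in each resistor, P = (ΔV)²/R:
  P_R1 = (5 - 2.5)²/40 = 0.1562 W
  P_R2 = (2.5 - 0)²/40 = 0.1562 W
P_total = P_R1 + P_R2 = 0.3125 W

Final answer: 0.3125 W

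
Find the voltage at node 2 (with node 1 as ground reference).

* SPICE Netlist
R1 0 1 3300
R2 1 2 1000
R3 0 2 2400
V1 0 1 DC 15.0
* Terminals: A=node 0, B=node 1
Nodal analysis, taking node 1 as the 0 V reference.
Source V1 fixes V_0 = 15 V.
KCL at each unknown node (sum of currents leaving = 0; resistances in Ω):
  Node 2: (V_2 - 0)/1000 + (V_2 - 15)/2400 = 0
Collecting terms: 0.001417 × V_2 = 0.00625  =>  V_2 = 4.412 V
The requested potential is V_2 = 4.412 V.

Final answer: V_2 = 4.412 V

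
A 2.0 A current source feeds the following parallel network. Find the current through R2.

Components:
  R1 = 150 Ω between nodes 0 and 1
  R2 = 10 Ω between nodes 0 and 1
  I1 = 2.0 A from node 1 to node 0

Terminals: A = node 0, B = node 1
All resistors sit directly between nodes 0 and 1, so they are in parallel and share one voltage V; the full source current 2 A splits among them.
1/R_par = 1/150 + 1/10 = 0.1067 S  =>  R_par = 9.375 Ω
V = I × R_par = 2 × 9.375 = 18.75 V
I_R2 = V/R2 = 18.75/10 = 1.875 A

Final answer: 1.875 A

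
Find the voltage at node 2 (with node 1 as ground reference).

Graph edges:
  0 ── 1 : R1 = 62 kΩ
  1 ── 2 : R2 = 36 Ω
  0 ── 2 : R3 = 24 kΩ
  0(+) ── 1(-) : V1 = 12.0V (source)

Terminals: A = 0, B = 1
Nodal analysis, taking node 1 as the 0 V reference.
Source V1 fixes V_0 = 12 V.
KCL at each unknown node (sum of currents leaving = 0; resistances in Ω):
  Node 2: (V_2 - 0)/36 + (V_2 - 12)/24000 = 0
Collecting terms: 0.02782 × V_2 = 0.0005  =>  V_2 = 0.01797 V
The requested potential is V_2 = 0.01797 V.

Final answer: V_2 = 0.01797 V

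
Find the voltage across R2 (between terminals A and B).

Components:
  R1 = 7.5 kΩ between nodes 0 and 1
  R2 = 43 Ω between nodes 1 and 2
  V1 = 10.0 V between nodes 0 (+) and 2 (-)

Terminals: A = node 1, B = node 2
R1 and R2 are in series across V1 (node 0 → node 1 → node 2), and the output A–B is taken across R2, so this is a voltage divider.
Series current: I = V1/(R1 + R2) = 10/(7500 + 43) = 10/7543 = 0.001326 A
V_R2 = I × R2 = V1 × R2/(R1 + R2) = 10 × 43/7543 = 0.05701 V

Final answer: 0.05701 V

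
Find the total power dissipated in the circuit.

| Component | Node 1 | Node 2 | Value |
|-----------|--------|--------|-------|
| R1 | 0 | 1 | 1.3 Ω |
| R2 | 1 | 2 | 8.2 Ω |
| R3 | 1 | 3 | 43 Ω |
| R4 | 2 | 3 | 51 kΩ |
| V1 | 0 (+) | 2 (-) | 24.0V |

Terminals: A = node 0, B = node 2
Nodal analysis, taking node 2 as the 0 V reference.
Source V1 fixes V_0 = 24 V.
KCL at each unknown node (sum of currents leaving = 0; resistances in Ω):
  Node 1: (V_1 - 24)/1.3 + (V_1 - 0)/8.2 + (V_1 - V_3)/43 = 0
  Node 3: (V_3 - V_1)/43 + (V_3 - 0)/51000 = 0
Collecting terms (coefficients in siemens):
  0.9144·V_1 - 0.02326·V_3 = 18.46
  0.02328·V_3 - 0.02326·V_1 = 0
Determinant D = (0.9144)(0.02328) - (-0.02326)(-0.02326) = 0.02074
V_1 = [(18.46)(0.02328) - (-0.02326)(0)]/D = 20.72 V
V_3 = [(0.9144)(0) - (18.46)(-0.02326)]/D = 20.7 V
Power in each resistor, P = (ΔV)²/R:
  P_R1 = (24 - 20.72)²/1.3 = 8.299 W
  P_R2 = (20.72 - 0)²/8.2 = 52.33 W
  P_R3 = (20.72 - 20.7)²/43 = 0.000007082 W
  P_R4 = (0 - 20.7)²/51000 = 0.0084 W
P_total = P_R1 + P_R2 + P_R3 + P_R4 = 60.64 W

Final answer: 60.64 W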